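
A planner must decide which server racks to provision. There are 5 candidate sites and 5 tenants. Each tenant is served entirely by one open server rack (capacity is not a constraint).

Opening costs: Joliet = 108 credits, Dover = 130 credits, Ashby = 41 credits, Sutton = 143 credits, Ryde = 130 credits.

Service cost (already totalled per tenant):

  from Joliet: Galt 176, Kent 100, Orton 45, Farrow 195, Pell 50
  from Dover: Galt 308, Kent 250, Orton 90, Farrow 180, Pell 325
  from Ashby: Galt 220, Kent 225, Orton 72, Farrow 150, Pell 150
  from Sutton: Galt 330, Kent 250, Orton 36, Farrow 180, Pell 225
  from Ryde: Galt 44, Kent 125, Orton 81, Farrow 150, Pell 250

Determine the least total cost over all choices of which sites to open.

Minimum total cost: 627

For any fixed open set, each tenant goes to its cheapest open site; total = fixed + service.
{Joliet, Ryde}: Galt→Ryde 44, Kent→Joliet 100, Orton→Joliet 45, Farrow→Ryde 150, Pell→Joliet 50. Service 389; fixed 238; total 627.
{Joliet, Ashby, Ryde}: service 389 + fixed 279 = 668
{Joliet, Ashby}: service 521 + fixed 149 = 670
{Joliet, Dover, Ashby, Sutton, Ryde}: service 380 + fixed 552 = 932
No other subset beats 627.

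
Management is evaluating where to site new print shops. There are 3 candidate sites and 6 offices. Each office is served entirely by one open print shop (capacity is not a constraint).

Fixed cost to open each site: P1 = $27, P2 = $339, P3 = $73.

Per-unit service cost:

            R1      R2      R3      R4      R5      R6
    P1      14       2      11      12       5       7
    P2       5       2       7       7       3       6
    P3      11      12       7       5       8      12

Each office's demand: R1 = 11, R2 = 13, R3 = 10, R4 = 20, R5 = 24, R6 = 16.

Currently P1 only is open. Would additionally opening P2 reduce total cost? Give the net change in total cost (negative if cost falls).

Current service cost with {P1}: 762.
Adding P2: each office re-picks its cheapest; new service cost 459, saving 303.
Extra fixed cost: 339. Net change = 339 − 303 = 36.
(Totals: 789 → 825.)

No — net change +36 (cost rises by 36).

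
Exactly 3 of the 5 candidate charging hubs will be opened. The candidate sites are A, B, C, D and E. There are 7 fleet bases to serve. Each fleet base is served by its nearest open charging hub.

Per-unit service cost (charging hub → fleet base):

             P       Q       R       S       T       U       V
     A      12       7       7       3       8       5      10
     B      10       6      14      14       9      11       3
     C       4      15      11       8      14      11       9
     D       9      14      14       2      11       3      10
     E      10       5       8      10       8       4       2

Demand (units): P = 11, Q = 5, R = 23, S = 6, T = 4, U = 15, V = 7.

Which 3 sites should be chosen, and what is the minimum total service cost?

With exactly 3 open, each fleet base uses its cheapest among the chosen.
{A, C, E}: P→C 4·11=44, Q→E 5·5=25, R→A 7·23=161, S→A 3·6=18, T→A 8·4=32, U→E 4·15=60, V→E 2·7=14. Service cost 354.
{C, D, E}: service cost 356
{A, B, C}: service cost 381
Among all 10 size-3 choices, {A, C, E} is lowest.

Choose A, C and E; total service cost 354.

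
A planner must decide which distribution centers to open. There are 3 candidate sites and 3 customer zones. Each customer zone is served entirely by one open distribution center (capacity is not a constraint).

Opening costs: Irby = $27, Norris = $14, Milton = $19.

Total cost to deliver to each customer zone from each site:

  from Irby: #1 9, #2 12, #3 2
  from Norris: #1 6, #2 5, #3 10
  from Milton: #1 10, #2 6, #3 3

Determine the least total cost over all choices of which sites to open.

Minimum total cost: 35

For any fixed open set, each customer zone goes to its cheapest open site; total = fixed + service.
{Norris}: #1→Norris 6, #2→Norris 5, #3→Norris 10. Service 21; fixed 14; total 35.
{Milton}: service 19 + fixed 19 = 38
{Norris, Milton}: #1→Norris 6, #2→Norris 5, #3→Milton 3. Service 14; fixed 33; total 47.
{Irby, Norris, Milton}: service 13 + fixed 60 = 73
(All 7 nonempty subsets were checked; Norris only is lowest.)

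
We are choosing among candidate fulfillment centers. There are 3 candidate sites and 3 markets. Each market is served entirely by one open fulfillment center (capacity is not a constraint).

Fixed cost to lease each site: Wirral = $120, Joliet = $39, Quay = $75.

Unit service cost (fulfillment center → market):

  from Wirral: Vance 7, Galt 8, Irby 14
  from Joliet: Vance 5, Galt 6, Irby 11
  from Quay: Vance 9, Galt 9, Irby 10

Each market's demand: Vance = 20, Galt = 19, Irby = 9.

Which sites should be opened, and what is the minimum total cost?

Open Joliet only; minimum total cost 352.

For any fixed open set, each market goes to its cheapest open site; total = fixed + service.
{Joliet}: Vance→Joliet 5·20=100, Galt→Joliet 6·19=114, Irby→Joliet 11·9=99. Service 313; fixed 39; total 352.
{Joliet, Quay}: service 304 + fixed 114 = 418
{Wirral, Joliet}: service 313 + fixed 159 = 472
{Wirral, Joliet, Quay}: service 304 + fixed 234 = 538
No other subset beats 352.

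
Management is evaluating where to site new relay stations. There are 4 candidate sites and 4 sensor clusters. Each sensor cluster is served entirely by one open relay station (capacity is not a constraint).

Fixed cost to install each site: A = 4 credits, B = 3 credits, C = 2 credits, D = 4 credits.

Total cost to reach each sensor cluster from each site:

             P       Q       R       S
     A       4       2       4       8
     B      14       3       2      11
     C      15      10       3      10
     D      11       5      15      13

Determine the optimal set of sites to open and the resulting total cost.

Open A only; minimum total cost 22.

For any fixed open set, each sensor cluster goes to its cheapest open site; total = fixed + service.
{A}: P→A 4, Q→A 2, R→A 4, S→A 8. Service 18; fixed 4; total 22.
{A, B}: P→A 4, Q→A 2, R→B 2, S→A 8. Service 16; fixed 7; total 23.
{A, C}: P→A 4, Q→A 2, R→C 3, S→A 8. Service 17; fixed 6; total 23.
{A, B, C, D}: P→A 4, Q→A 2, R→B 2, S→A 8. Service 16; fixed 13; total 29.
No other subset beats 22.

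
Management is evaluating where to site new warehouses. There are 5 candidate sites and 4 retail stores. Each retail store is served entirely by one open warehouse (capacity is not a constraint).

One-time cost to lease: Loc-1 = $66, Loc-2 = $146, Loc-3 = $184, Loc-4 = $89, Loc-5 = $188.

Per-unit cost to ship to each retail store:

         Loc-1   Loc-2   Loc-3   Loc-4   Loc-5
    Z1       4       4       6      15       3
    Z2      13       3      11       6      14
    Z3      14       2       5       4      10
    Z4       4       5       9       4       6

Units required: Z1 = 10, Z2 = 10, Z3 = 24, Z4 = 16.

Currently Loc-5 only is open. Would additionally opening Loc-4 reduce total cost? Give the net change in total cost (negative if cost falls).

Current service cost with {Loc-5}: 506.
Adding Loc-4: each retail store re-picks its cheapest; new service cost 250, saving 256.
Extra fixed cost: 89. Net change = 89 − 256 = -167.
(Totals: 694 → 527.)

Yes — net change −167 (cost falls by 167).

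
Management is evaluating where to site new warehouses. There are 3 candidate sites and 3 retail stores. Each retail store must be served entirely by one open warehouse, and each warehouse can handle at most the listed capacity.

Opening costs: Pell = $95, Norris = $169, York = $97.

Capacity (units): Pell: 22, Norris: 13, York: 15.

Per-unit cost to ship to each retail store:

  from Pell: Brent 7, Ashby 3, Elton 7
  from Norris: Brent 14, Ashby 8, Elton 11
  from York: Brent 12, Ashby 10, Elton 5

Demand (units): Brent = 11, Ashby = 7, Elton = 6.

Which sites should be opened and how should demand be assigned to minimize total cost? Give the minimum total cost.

Open {Pell, York}: Brent→Pell 7·11=77, Ashby→Pell 3·7=21, Elton→York 5·6=30.
Loads: Pell carries 18/22, York carries 6/15. Service 128; fixed 192; total 320.
Next best feasible plan costs 369.

Minimum total cost: 320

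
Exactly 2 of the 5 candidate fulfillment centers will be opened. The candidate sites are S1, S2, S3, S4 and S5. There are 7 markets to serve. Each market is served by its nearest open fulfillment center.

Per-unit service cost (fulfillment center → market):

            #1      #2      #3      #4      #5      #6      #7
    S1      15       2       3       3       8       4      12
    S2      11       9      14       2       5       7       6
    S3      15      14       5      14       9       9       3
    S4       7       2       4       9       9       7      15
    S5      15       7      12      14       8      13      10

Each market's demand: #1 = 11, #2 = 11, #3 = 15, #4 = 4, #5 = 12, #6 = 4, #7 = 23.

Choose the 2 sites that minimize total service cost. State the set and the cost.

Choose S2 and S4; total service cost 393.

With exactly 2 open, each market uses its cheapest among the chosen.
{S2, S4}: #1→S4 7·11=77, #2→S4 2·11=22, #3→S4 4·15=60, #4→S2 2·4=8, #5→S2 5·12=60, #6→S2 7·4=28, #7→S2 6·23=138. Service cost 393.
{S3, S4}: service cost 400
{S1, S2}: service cost 410
Among all 10 size-2 choices, {S2, S4} is lowest.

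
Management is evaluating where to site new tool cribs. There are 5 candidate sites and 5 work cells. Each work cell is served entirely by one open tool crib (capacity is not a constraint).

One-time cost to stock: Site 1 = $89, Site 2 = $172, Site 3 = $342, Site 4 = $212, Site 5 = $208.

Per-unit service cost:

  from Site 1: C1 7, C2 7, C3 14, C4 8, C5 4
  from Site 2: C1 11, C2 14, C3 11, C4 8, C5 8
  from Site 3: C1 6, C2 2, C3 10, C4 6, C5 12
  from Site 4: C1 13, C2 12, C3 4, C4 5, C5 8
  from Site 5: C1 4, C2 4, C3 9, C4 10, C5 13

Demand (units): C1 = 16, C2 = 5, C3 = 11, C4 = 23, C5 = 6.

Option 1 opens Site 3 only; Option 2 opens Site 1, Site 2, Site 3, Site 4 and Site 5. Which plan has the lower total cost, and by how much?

Option 1: {Site 3}: C1→Site 3 6·16=96, C2→Site 3 2·5=10, C3→Site 3 10·11=110, C4→Site 3 6·23=138, C5→Site 3 12·6=72. Service 426; fixed 342; total 768.
Option 2: {Site 1, Site 2, Site 3, Site 4, Site 5}: C1→Site 5 4·16=64, C2→Site 3 2·5=10, C3→Site 4 4·11=44, C4→Site 4 5·23=115, C5→Site 1 4·6=24. Service 257; fixed 1023; total 1280.
Difference: |768 − 1280| = 512.

Option 1 is cheaper by 512.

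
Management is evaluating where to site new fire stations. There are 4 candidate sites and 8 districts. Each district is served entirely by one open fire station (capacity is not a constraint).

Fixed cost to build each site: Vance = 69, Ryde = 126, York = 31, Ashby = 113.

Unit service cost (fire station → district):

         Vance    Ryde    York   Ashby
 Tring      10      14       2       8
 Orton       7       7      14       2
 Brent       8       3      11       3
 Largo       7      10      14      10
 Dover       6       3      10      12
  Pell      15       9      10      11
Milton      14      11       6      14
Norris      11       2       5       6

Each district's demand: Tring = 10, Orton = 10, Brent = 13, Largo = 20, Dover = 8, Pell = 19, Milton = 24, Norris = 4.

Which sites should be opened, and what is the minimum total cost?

For any fixed open set, each district goes to its cheapest open site; total = fixed + service.
{Ryde, York}: Tring→York 2·10=20, Orton→Ryde 7·10=70, Brent→Ryde 3·13=39, Largo→Ryde 10·20=200, Dover→Ryde 3·8=24, Pell→Ryde 9·19=171, Milton→York 6·24=144, Norris→Ryde 2·4=8. Service 676; fixed 157; total 833.
{Vance, York, Ashby}: Tring→York 2·10=20, Orton→Ashby 2·10=20, Brent→Ashby 3·13=39, Largo→Vance 7·20=140, Dover→Vance 6·8=48, Pell→York 10·19=190, Milton→York 6·24=144, Norris→York 5·4=20. Service 621; fixed 213; total 834.
{Vance, York}: service 736 + fixed 100 = 836
{Vance, Ryde, York, Ashby}: Tring→York 2·10=20, Orton→Ashby 2·10=20, Brent→Ryde 3·13=39, Largo→Vance 7·20=140, Dover→Ryde 3·8=24, Pell→Ryde 9·19=171, Milton→York 6·24=144, Norris→Ryde 2·4=8. Service 566; fixed 339; total 905.
No other subset beats 833.

Open Ryde and York; minimum total cost 833.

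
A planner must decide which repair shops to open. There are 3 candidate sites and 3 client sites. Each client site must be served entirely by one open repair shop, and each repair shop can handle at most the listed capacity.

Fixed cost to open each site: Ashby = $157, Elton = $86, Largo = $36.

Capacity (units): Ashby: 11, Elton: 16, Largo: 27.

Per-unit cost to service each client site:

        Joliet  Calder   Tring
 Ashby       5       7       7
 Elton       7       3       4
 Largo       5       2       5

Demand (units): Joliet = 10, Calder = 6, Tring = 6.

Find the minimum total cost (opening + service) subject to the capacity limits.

Open {Largo}: Joliet→Largo 5·10=50, Calder→Largo 2·6=12, Tring→Largo 5·6=30.
Loads: Largo carries 22/27. Service 92; fixed 36; total 128.
Next best feasible plan costs 208.

Minimum total cost: 128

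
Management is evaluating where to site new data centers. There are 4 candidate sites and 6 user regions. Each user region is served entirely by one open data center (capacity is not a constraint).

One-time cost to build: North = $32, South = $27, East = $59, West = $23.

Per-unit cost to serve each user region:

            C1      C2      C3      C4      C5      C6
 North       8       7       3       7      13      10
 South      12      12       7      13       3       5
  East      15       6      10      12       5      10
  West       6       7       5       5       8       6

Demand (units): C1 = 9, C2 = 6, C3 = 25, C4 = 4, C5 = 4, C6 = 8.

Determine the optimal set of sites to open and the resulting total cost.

Open North, South and West; minimum total cost 325.

For any fixed open set, each user region goes to its cheapest open site; total = fixed + service.
{North, South, West}: C1→West 6·9=54, C2→North 7·6=42, C3→North 3·25=75, C4→West 5·4=20, C5→South 3·4=12, C6→South 5·8=40. Service 243; fixed 82; total 325.
{North, West}: C1→West 6·9=54, C2→North 7·6=42, C3→North 3·25=75, C4→West 5·4=20, C5→West 8·4=32, C6→West 6·8=48. Service 271; fixed 55; total 326.
{North, South}: service 269 + fixed 59 = 328
{North, South, East, West}: service 237 + fixed 141 = 378
No other subset beats 325.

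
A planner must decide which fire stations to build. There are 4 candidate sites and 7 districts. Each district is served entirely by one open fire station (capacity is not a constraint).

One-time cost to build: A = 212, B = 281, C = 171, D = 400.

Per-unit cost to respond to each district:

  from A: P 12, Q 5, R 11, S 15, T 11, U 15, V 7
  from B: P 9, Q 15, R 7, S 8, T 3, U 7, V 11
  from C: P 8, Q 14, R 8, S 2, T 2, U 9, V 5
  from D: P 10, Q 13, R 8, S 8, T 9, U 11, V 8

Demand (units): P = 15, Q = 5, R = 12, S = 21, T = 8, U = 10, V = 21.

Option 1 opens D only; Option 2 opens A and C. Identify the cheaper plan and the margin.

Option 1: {D}: P→D 10·15=150, Q→D 13·5=65, R→D 8·12=96, S→D 8·21=168, T→D 9·8=72, U→D 11·10=110, V→D 8·21=168. Service 829; fixed 400; total 1229.
Option 2: {A, C}: P→C 8·15=120, Q→A 5·5=25, R→C 8·12=96, S→C 2·21=42, T→C 2·8=16, U→C 9·10=90, V→C 5·21=105. Service 494; fixed 383; total 877.
Difference: |1229 − 877| = 352.

Option 2 is cheaper by 352.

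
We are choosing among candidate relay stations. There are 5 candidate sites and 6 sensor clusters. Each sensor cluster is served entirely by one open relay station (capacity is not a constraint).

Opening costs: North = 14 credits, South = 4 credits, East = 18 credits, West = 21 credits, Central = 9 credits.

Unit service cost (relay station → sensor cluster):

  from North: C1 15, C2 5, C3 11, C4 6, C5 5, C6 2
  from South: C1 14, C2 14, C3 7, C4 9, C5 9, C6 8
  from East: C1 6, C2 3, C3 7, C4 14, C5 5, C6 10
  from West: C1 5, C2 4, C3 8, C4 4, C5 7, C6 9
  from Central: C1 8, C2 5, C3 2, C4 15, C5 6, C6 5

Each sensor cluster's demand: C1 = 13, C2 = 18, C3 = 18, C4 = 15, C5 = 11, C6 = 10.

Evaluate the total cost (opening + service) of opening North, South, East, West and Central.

Total cost: 356

Each sensor cluster is assigned to its cheapest site among the open ones.
{North, South, East, West, Central}: C1→West 5·13=65, C2→East 3·18=54, C3→Central 2·18=36, C4→West 4·15=60, C5→North 5·11=55, C6→North 2·10=20. Service 290; fixed 66; total 356.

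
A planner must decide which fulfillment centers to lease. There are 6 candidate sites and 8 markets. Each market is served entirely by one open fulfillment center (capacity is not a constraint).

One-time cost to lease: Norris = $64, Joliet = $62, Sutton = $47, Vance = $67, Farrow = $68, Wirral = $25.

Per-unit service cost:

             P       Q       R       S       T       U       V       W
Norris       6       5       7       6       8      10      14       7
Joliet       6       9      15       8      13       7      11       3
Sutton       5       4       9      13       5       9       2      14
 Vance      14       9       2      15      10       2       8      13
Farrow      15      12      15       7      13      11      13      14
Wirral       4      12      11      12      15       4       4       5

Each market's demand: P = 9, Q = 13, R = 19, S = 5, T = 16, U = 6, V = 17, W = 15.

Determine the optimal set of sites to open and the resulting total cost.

For any fixed open set, each market goes to its cheapest open site; total = fixed + service.
{Joliet, Sutton, Vance}: P→Sutton 5·9=45, Q→Sutton 4·13=52, R→Vance 2·19=38, S→Joliet 8·5=40, T→Sutton 5·16=80, U→Vance 2·6=12, V→Sutton 2·17=34, W→Joliet 3·15=45. Service 346; fixed 176; total 522.
{Sutton, Vance, Wirral}: service 387 + fixed 139 = 526
{Joliet, Sutton, Vance, Wirral}: P→Wirral 4·9=36, Q→Sutton 4·13=52, R→Vance 2·19=38, S→Joliet 8·5=40, T→Sutton 5·16=80, U→Vance 2·6=12, V→Sutton 2·17=34, W→Joliet 3·15=45. Service 337; fixed 201; total 538.
{Norris, Joliet, Sutton, Vance, Farrow, Wirral}: P→Wirral 4·9=36, Q→Sutton 4·13=52, R→Vance 2·19=38, S→Norris 6·5=30, T→Sutton 5·16=80, U→Vance 2·6=12, V→Sutton 2·17=34, W→Joliet 3·15=45. Service 327; fixed 333; total 660.
No other subset beats 522.

Open Joliet, Sutton and Vance; minimum total cost 522.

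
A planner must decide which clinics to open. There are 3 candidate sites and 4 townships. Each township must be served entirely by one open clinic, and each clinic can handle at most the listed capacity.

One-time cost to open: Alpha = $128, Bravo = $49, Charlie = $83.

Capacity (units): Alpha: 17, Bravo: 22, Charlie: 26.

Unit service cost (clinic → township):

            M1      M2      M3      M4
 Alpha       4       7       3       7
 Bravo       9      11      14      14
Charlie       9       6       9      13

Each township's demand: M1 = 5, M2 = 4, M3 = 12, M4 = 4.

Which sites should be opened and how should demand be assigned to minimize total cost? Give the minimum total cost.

Minimum total cost: 312

Open {Charlie}: M1→Charlie 9·5=45, M2→Charlie 6·4=24, M3→Charlie 9·12=108, M4→Charlie 13·4=52.
Loads: Charlie carries 25/26. Service 229; fixed 83; total 312.
Next best feasible plan costs 330.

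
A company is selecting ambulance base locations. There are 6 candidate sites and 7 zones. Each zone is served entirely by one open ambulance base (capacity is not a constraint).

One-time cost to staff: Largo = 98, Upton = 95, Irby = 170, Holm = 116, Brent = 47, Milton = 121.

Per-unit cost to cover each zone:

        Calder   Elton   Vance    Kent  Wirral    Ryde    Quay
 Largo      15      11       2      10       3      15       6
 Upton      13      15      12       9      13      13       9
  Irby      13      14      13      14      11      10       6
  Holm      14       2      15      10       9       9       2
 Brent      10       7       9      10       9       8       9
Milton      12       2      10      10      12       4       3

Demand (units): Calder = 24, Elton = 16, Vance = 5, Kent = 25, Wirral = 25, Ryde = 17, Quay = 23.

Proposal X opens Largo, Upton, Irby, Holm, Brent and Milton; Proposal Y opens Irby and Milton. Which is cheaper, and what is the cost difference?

Proposal X: {Largo, Upton, Irby, Holm, Brent, Milton}: Calder→Brent 10·24=240, Elton→Holm 2·16=32, Vance→Largo 2·5=10, Kent→Upton 9·25=225, Wirral→Largo 3·25=75, Ryde→Milton 4·17=68, Quay→Holm 2·23=46. Service 696; fixed 647; total 1343.
Proposal Y: {Irby, Milton}: Calder→Milton 12·24=288, Elton→Milton 2·16=32, Vance→Milton 10·5=50, Kent→Milton 10·25=250, Wirral→Irby 11·25=275, Ryde→Milton 4·17=68, Quay→Milton 3·23=69. Service 1032; fixed 291; total 1323.
Difference: |1343 − 1323| = 20.

Proposal Y is cheaper by 20.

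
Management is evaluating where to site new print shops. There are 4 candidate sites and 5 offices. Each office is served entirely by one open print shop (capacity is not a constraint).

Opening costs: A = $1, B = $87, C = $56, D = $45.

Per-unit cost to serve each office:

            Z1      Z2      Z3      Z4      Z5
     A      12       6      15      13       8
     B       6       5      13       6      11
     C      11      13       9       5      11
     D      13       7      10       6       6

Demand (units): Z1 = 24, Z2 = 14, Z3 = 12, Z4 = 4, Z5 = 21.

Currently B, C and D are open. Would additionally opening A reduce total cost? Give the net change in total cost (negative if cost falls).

No — net change +1 (cost rises by 1).

Current service cost with {B, C, D}: 468.
Adding A: each office re-picks its cheapest; new service cost 468, saving 0.
Extra fixed cost: 1. Net change = 1 − 0 = 1.
(Totals: 656 → 657.)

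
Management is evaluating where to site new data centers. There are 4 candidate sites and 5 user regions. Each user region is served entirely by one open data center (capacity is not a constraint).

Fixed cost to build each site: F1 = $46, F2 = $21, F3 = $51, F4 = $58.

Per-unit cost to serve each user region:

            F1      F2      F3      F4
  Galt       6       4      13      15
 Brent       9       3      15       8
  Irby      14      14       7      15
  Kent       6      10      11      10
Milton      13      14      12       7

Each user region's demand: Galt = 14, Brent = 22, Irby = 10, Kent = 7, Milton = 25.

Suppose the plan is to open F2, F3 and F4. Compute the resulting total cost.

Each user region is assigned to its cheapest site among the open ones.
{F2, F3, F4}: Galt→F2 4·14=56, Brent→F2 3·22=66, Irby→F3 7·10=70, Kent→F2 10·7=70, Milton→F4 7·25=175. Service 437; fixed 130; total 567.

Total cost: 567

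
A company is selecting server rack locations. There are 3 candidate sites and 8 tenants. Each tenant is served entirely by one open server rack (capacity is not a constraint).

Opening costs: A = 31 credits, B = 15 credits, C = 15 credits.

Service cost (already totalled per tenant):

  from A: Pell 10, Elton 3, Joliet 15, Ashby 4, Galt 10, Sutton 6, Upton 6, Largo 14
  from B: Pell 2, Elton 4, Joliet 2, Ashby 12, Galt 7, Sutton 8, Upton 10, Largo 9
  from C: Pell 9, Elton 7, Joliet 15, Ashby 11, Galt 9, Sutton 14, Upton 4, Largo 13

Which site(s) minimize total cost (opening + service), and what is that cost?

Open B only; minimum total cost 69.

For any fixed open set, each tenant goes to its cheapest open site; total = fixed + service.
{B}: Pell→B 2, Elton→B 4, Joliet→B 2, Ashby→B 12, Galt→B 7, Sutton→B 8, Upton→B 10, Largo→B 9. Service 54; fixed 15; total 69.
{B, C}: service 47 + fixed 30 = 77
{A, B}: service 39 + fixed 46 = 85
{A, B, C}: service 37 + fixed 61 = 98
(All 7 nonempty subsets were checked; B only is lowest.)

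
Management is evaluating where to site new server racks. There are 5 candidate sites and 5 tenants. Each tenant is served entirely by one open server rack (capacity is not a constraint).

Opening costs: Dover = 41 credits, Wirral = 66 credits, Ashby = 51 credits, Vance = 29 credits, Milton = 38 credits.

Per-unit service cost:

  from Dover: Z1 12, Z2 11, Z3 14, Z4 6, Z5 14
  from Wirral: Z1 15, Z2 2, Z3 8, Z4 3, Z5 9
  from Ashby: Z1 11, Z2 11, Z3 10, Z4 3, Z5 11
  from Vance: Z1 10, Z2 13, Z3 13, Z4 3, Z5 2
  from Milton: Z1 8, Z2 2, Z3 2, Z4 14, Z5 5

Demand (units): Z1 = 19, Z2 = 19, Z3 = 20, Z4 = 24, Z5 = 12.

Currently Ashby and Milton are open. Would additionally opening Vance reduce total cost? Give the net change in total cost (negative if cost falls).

Current service cost with {Ashby, Milton}: 362.
Adding Vance: each tenant re-picks its cheapest; new service cost 326, saving 36.
Extra fixed cost: 29. Net change = 29 − 36 = -7.
(Totals: 451 → 444.)

Yes — net change −7 (cost falls by 7).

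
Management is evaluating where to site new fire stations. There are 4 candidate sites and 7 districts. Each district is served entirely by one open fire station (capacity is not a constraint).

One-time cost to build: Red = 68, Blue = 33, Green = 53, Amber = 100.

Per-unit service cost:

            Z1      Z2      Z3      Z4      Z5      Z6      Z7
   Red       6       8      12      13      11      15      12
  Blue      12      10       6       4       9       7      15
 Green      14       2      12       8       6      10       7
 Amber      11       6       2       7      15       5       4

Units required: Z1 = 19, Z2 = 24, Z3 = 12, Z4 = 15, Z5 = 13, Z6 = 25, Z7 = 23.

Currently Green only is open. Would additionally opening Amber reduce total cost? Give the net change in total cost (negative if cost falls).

Yes — net change −286 (cost falls by 286).

Current service cost with {Green}: 1067.
Adding Amber: each district re-picks its cheapest; new service cost 681, saving 386.
Extra fixed cost: 100. Net change = 100 − 386 = -286.
(Totals: 1120 → 834.)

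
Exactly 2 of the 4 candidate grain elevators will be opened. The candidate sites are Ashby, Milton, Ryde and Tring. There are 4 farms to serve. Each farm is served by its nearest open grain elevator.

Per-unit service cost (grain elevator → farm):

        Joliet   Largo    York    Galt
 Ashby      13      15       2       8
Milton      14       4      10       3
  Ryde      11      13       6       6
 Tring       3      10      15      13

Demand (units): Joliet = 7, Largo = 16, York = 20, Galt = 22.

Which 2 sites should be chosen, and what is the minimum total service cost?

Choose Ashby and Milton; total service cost 261.

With exactly 2 open, each farm uses its cheapest among the chosen.
{Ashby, Milton}: Joliet→Ashby 13·7=91, Largo→Milton 4·16=64, York→Ashby 2·20=40, Galt→Milton 3·22=66. Service cost 261.
{Milton, Ryde}: service cost 327
{Milton, Tring}: service cost 351
Among all 6 size-2 choices, {Ashby, Milton} is lowest.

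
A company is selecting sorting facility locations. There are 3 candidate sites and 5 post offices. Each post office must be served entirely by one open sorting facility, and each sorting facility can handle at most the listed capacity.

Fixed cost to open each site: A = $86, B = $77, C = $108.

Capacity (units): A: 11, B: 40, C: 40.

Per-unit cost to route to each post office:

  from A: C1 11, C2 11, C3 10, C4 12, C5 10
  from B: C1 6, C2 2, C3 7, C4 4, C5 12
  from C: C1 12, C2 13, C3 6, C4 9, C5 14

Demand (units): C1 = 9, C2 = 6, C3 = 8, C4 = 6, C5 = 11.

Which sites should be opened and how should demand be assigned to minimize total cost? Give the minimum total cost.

Open {B}: C1→B 6·9=54, C2→B 2·6=12, C3→B 7·8=56, C4→B 4·6=24, C5→B 12·11=132.
Loads: B carries 40/40. Service 278; fixed 77; total 355.
Next best feasible plan costs 419.

Minimum total cost: 355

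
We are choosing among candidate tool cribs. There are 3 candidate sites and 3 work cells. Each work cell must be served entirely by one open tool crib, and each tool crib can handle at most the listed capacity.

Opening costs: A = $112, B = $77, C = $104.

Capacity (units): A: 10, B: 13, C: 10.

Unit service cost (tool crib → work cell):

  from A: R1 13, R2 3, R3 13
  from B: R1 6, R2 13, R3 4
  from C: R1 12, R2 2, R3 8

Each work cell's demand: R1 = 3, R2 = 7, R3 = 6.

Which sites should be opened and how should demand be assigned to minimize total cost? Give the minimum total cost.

Minimum total cost: 237

Open {B, C}: R1→B 6·3=18, R2→C 2·7=14, R3→B 4·6=24.
Loads: B carries 9/13, C carries 7/10. Service 56; fixed 181; total 237.
Next best feasible plan costs 252.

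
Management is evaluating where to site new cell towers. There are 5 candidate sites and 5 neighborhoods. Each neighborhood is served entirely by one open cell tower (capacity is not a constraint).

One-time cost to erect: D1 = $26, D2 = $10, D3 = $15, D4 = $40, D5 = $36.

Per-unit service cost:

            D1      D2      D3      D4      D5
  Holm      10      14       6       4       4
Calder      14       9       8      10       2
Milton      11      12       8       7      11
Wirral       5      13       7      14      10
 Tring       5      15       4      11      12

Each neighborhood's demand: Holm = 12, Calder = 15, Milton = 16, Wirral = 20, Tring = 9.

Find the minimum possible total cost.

Minimum total cost: 419

For any fixed open set, each neighborhood goes to its cheapest open site; total = fixed + service.
{D1, D3, D5}: Holm→D5 4·12=48, Calder→D5 2·15=30, Milton→D3 8·16=128, Wirral→D1 5·20=100, Tring→D3 4·9=36. Service 342; fixed 77; total 419.
{D1, D2, D3, D5}: service 342 + fixed 87 = 429
{D3, D5}: service 382 + fixed 51 = 433
{D1, D2, D3, D4, D5}: Holm→D4 4·12=48, Calder→D5 2·15=30, Milton→D4 7·16=112, Wirral→D1 5·20=100, Tring→D3 4·9=36. Service 326; fixed 127; total 453.
No other subset beats 419.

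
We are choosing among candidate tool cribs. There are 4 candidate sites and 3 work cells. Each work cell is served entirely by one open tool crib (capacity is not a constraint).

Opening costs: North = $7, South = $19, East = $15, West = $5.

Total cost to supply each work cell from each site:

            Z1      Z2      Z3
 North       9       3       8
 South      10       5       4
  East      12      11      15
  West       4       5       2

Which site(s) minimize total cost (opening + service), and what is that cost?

Open West only; minimum total cost 16.

For any fixed open set, each work cell goes to its cheapest open site; total = fixed + service.
{West}: Z1→West 4, Z2→West 5, Z3→West 2. Service 11; fixed 5; total 16.
{North, West}: Z1→West 4, Z2→North 3, Z3→West 2. Service 9; fixed 12; total 21.
{North}: service 20 + fixed 7 = 27
{North, South, East, West}: service 9 + fixed 46 = 55
(All 15 nonempty subsets were checked; West only is lowest.)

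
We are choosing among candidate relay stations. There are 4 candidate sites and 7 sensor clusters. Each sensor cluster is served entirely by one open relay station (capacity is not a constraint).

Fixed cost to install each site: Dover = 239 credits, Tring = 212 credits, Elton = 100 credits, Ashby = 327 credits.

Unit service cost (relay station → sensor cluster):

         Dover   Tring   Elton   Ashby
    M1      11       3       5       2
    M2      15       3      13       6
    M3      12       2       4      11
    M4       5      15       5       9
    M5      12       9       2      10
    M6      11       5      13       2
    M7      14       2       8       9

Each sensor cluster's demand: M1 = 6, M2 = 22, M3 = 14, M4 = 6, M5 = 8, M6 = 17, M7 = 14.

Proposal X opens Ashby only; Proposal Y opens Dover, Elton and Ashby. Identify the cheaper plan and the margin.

Proposal X: {Ashby}: M1→Ashby 2·6=12, M2→Ashby 6·22=132, M3→Ashby 11·14=154, M4→Ashby 9·6=54, M5→Ashby 10·8=80, M6→Ashby 2·17=34, M7→Ashby 9·14=126. Service 592; fixed 327; total 919.
Proposal Y: {Dover, Elton, Ashby}: M1→Ashby 2·6=12, M2→Ashby 6·22=132, M3→Elton 4·14=56, M4→Dover 5·6=30, M5→Elton 2·8=16, M6→Ashby 2·17=34, M7→Elton 8·14=112. Service 392; fixed 666; total 1058.
Difference: |919 − 1058| = 139.

Proposal X is cheaper by 139.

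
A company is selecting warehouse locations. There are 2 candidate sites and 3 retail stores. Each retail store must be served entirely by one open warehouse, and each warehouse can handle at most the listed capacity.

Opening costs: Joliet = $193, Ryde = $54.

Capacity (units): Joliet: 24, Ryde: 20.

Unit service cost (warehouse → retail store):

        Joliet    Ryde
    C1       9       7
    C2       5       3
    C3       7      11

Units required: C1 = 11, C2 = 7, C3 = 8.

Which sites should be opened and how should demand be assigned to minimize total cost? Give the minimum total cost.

Minimum total cost: 401

Open {Joliet, Ryde}: C1→Ryde 7·11=77, C2→Ryde 3·7=21, C3→Joliet 7·8=56.
Loads: Joliet carries 8/24, Ryde carries 18/20. Service 154; fixed 247; total 401.
Next best feasible plan costs 415.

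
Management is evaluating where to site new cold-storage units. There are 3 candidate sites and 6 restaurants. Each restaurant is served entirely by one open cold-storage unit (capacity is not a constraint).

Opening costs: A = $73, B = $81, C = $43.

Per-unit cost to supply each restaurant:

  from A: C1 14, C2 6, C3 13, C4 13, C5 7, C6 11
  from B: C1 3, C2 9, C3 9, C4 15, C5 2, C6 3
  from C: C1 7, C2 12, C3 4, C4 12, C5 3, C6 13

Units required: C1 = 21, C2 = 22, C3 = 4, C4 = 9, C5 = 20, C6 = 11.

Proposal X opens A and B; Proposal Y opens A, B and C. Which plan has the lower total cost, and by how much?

Proposal X is cheaper by 14.

Proposal X: {A, B}: C1→B 3·21=63, C2→A 6·22=132, C3→B 9·4=36, C4→A 13·9=117, C5→B 2·20=40, C6→B 3·11=33. Service 421; fixed 154; total 575.
Proposal Y: {A, B, C}: C1→B 3·21=63, C2→A 6·22=132, C3→C 4·4=16, C4→C 12·9=108, C5→B 2·20=40, C6→B 3·11=33. Service 392; fixed 197; total 589.
Difference: |575 − 589| = 14.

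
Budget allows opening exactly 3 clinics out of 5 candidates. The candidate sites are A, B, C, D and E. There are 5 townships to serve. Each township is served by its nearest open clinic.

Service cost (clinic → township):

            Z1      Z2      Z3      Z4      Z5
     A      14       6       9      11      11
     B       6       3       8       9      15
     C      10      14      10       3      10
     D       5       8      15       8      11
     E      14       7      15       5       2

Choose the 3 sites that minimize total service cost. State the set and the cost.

Choose B, C and E; total service cost 22.

With exactly 3 open, each township uses its cheapest among the chosen.
{B, C, E}: Z1→B 6, Z2→B 3, Z3→B 8, Z4→C 3, Z5→E 2. Service cost 22.
{B, D, E}: service cost 23
{A, B, E}: service cost 24
Among all 10 size-3 choices, {B, C, E} is lowest.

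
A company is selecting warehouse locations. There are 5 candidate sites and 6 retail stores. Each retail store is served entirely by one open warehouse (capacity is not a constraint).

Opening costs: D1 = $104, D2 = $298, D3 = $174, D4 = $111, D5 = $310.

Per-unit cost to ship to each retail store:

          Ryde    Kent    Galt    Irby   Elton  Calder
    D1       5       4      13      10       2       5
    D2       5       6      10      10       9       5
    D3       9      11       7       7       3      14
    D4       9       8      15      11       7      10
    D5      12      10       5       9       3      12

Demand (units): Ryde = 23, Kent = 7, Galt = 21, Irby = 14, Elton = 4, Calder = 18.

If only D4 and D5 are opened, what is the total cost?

Each retail store is assigned to its cheapest site among the open ones.
{D4, D5}: Ryde→D4 9·23=207, Kent→D4 8·7=56, Galt→D5 5·21=105, Irby→D5 9·14=126, Elton→D5 3·4=12, Calder→D4 10·18=180. Service 686; fixed 421; total 1107.

Total cost: 1107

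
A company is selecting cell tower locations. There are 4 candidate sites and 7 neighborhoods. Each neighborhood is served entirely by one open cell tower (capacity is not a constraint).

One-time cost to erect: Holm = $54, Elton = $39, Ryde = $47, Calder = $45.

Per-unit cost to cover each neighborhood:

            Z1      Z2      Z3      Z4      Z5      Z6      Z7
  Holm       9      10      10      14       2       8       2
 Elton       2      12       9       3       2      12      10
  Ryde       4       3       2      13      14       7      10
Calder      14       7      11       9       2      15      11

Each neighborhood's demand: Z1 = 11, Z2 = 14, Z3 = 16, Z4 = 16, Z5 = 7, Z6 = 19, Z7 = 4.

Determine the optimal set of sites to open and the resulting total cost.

Open Elton and Ryde; minimum total cost 417.

For any fixed open set, each neighborhood goes to its cheapest open site; total = fixed + service.
{Elton, Ryde}: Z1→Elton 2·11=22, Z2→Ryde 3·14=42, Z3→Ryde 2·16=32, Z4→Elton 3·16=48, Z5→Elton 2·7=14, Z6→Ryde 7·19=133, Z7→Elton 10·4=40. Service 331; fixed 86; total 417.
{Holm, Elton, Ryde}: service 299 + fixed 140 = 439
{Elton, Ryde, Calder}: Z1→Elton 2·11=22, Z2→Ryde 3·14=42, Z3→Ryde 2·16=32, Z4→Elton 3·16=48, Z5→Elton 2·7=14, Z6→Ryde 7·19=133, Z7→Elton 10·4=40. Service 331; fixed 131; total 462.
{Holm, Elton, Ryde, Calder}: service 299 + fixed 185 = 484
(All 15 nonempty subsets were checked; Elton and Ryde is lowest.)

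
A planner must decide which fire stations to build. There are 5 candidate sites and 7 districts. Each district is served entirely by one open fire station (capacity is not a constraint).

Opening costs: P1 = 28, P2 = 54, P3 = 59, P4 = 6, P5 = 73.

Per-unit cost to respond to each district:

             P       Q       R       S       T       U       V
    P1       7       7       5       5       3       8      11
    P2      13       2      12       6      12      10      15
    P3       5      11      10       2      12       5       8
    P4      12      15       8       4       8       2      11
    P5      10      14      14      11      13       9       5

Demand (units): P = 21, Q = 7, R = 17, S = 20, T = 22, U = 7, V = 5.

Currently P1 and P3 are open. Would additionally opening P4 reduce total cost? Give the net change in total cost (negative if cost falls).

Current service cost with {P1, P3}: 420.
Adding P4: each district re-picks its cheapest; new service cost 399, saving 21.
Extra fixed cost: 6. Net change = 6 − 21 = -15.
(Totals: 507 → 492.)

Yes — net change −15 (cost falls by 15).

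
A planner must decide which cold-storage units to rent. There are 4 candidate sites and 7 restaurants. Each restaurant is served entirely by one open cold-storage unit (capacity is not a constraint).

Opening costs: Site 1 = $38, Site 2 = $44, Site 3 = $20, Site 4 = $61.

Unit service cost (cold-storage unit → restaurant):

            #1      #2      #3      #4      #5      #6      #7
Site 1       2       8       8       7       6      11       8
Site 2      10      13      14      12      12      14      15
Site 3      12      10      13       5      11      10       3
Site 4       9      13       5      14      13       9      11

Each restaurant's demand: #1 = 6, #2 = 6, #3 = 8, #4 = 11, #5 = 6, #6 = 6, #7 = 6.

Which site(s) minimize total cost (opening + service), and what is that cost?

For any fixed open set, each restaurant goes to its cheapest open site; total = fixed + service.
{Site 1, Site 3}: #1→Site 1 2·6=12, #2→Site 1 8·6=48, #3→Site 1 8·8=64, #4→Site 3 5·11=55, #5→Site 1 6·6=36, #6→Site 3 10·6=60, #7→Site 3 3·6=18. Service 293; fixed 58; total 351.
{Site 1, Site 3, Site 4}: #1→Site 1 2·6=12, #2→Site 1 8·6=48, #3→Site 4 5·8=40, #4→Site 3 5·11=55, #5→Site 1 6·6=36, #6→Site 4 9·6=54, #7→Site 3 3·6=18. Service 263; fixed 119; total 382.
{Site 1}: service 351 + fixed 38 = 389
{Site 1, Site 2, Site 3, Site 4}: service 263 + fixed 163 = 426
No other subset beats 351.

Open Site 1 and Site 3; minimum total cost 351.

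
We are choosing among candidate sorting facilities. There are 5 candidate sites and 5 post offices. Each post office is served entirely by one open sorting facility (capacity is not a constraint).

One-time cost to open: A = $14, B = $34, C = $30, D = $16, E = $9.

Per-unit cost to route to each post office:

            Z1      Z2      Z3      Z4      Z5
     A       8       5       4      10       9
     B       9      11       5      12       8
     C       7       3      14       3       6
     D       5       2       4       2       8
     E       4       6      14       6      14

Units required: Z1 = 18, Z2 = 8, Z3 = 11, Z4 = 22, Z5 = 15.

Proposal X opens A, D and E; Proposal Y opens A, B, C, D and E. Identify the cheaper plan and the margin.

Proposal X is cheaper by 34.

Proposal X: {A, D, E}: Z1→E 4·18=72, Z2→D 2·8=16, Z3→A 4·11=44, Z4→D 2·22=44, Z5→D 8·15=120. Service 296; fixed 39; total 335.
Proposal Y: {A, B, C, D, E}: Z1→E 4·18=72, Z2→D 2·8=16, Z3→A 4·11=44, Z4→D 2·22=44, Z5→C 6·15=90. Service 266; fixed 103; total 369.
Difference: |335 − 369| = 34.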